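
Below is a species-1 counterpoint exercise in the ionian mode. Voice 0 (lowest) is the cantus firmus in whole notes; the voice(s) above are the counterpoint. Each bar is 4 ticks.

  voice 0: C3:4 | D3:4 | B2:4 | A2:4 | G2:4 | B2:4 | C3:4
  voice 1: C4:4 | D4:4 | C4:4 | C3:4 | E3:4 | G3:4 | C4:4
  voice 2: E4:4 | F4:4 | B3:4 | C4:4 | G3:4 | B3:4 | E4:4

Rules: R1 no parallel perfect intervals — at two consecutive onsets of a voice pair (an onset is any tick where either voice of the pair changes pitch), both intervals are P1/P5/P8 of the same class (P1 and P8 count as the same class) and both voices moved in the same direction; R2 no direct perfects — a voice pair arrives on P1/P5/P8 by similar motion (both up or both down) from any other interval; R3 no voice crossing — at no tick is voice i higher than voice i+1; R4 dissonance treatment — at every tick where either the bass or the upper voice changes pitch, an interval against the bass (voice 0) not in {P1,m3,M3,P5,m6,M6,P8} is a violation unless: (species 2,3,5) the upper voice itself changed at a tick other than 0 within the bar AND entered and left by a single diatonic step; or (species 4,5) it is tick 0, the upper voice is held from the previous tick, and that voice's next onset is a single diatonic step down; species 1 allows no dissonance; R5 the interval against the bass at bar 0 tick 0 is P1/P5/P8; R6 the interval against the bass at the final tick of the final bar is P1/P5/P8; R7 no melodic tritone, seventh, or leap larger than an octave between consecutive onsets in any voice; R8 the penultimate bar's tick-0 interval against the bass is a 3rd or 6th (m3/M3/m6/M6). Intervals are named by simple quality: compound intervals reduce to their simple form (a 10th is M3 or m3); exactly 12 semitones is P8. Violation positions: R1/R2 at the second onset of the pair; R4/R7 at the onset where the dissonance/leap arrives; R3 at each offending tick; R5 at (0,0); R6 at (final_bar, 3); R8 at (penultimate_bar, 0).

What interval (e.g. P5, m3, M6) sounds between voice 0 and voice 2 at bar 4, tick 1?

voice 0=G2 voice 2=G3 -> P8

P8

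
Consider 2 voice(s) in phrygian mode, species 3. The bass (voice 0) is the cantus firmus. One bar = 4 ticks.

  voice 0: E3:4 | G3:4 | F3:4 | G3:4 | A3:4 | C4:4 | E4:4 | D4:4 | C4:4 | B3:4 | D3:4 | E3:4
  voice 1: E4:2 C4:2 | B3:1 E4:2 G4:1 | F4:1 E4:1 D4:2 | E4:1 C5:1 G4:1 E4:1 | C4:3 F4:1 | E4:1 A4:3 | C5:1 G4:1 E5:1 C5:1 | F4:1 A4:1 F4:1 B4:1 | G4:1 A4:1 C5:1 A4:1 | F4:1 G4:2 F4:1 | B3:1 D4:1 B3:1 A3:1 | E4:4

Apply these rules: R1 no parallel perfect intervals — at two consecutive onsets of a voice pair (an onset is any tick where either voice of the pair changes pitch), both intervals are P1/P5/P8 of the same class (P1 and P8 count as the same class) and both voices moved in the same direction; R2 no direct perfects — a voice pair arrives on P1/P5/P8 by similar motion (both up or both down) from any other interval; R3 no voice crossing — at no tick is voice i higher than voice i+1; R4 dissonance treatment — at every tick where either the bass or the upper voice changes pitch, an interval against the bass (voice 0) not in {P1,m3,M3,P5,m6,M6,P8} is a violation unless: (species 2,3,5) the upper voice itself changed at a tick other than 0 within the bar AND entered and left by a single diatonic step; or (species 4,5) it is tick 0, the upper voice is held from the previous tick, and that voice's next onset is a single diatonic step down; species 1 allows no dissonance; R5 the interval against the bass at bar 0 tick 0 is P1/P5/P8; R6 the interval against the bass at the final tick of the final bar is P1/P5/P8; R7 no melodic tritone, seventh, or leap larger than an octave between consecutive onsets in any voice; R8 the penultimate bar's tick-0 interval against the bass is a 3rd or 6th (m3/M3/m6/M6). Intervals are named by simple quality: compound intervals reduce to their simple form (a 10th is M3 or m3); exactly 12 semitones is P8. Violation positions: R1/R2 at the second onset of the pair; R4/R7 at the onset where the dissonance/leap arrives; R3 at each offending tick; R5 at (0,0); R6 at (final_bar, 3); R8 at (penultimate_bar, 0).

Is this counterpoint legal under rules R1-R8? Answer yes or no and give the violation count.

bar 0: v0=E3 v1=E4 (P8)
bar 1: v0=G3 v1=B3 (M3)
bar 2: v0=F3 v1=F4 (P8)
bar 3: v0=G3 v1=E4 (M6)
bar 4: v0=A3 v1=C4 (m3)
bar 5: v0=C4 v1=E4 (M3)
bar 6: v0=E4 v1=C5 (m6)
bar 7: v0=D4 v1=F4 (m3)
bar 8: v0=C4 v1=G4 (P5)
bar 9: v0=B3 v1=F4 (TT)
bar 10: v0=D3 v1=B3 (M6)
bar 11: v0=E3 v1=E4 (P8)
  R1 @ bar2.0: G3/G4 P8 -> F3/F4 P8 similar
  R4 @ bar3.1: G3/C5 P4 untreated
  R7 @ bar7.3: F4->B4 leap 6st
  R2 @ bar8.0: D4/B4 M6 -> C4/G4 P5 similar
  R4 @ bar9.0: B3/F4 TT untreated
  R4 @ bar9.3: B3/F4 TT untreated
  R7 @ bar10.0: F4->B3 leap 6st
  R2 @ bar11.0: D3/A3 P5 -> E3/E4 P8 similar

No (8 violations)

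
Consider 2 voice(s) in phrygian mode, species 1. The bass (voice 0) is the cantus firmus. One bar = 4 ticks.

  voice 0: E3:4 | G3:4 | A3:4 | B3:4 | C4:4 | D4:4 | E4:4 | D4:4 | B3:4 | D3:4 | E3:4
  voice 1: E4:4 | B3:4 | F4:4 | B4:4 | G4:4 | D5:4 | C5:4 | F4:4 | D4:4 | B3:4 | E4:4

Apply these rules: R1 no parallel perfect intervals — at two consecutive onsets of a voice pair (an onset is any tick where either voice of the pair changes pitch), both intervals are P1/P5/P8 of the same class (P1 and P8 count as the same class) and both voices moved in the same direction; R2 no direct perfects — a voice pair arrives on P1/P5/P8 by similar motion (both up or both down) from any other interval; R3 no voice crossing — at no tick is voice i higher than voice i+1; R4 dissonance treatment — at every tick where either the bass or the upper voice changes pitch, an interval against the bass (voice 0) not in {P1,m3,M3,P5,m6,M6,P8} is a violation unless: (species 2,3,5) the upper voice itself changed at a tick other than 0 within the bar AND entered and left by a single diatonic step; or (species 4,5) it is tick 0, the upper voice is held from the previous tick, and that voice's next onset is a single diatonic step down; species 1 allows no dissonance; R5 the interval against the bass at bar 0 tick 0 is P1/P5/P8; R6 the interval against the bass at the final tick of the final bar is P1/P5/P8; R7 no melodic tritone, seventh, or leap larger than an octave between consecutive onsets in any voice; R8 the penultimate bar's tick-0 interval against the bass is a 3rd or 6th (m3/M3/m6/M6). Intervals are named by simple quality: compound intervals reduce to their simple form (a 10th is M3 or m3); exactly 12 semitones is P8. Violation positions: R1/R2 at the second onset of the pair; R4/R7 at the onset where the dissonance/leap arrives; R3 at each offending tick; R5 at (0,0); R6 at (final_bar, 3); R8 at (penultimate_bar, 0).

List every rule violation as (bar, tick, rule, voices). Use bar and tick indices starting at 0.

bar 0: v0=E3 v1=E4 downbeat P8
bar 1: v0=G3 v1=B3 downbeat M3
bar 2: v0=A3 v1=F4 downbeat m6
bar 3: v0=B3 v1=B4 downbeat P8
bar 4: v0=C4 v1=G4 downbeat P5
bar 5: v0=D4 v1=D5 downbeat P8
bar 6: v0=E4 v1=C5 downbeat m6
bar 7: v0=D4 v1=F4 downbeat m3
bar 8: v0=B3 v1=D4 downbeat m3
bar 9: v0=D3 v1=B3 downbeat M6
bar 10: v0=E3 v1=E4 downbeat P8
  -> R7 @ bar 2 tick 0 v(1,): B3->F4 leap 6st
  -> R2 @ bar 3 tick 0 v(0, 1): A3/F4 m6 -> B3/B4 P8 similar
  -> R7 @ bar 3 tick 0 v(1,): F4->B4 leap 6st
  -> R2 @ bar 5 tick 0 v(0, 1): C4/G4 P5 -> D4/D5 P8 similar
  -> R2 @ bar 10 tick 0 v(0, 1): D3/B3 M6 -> E3/E4 P8 similar

(2, 0, R7, (1,))
(3, 0, R2, (0, 1))
(3, 0, R7, (1,))
(5, 0, R2, (0, 1))
(10, 0, R2, (0, 1))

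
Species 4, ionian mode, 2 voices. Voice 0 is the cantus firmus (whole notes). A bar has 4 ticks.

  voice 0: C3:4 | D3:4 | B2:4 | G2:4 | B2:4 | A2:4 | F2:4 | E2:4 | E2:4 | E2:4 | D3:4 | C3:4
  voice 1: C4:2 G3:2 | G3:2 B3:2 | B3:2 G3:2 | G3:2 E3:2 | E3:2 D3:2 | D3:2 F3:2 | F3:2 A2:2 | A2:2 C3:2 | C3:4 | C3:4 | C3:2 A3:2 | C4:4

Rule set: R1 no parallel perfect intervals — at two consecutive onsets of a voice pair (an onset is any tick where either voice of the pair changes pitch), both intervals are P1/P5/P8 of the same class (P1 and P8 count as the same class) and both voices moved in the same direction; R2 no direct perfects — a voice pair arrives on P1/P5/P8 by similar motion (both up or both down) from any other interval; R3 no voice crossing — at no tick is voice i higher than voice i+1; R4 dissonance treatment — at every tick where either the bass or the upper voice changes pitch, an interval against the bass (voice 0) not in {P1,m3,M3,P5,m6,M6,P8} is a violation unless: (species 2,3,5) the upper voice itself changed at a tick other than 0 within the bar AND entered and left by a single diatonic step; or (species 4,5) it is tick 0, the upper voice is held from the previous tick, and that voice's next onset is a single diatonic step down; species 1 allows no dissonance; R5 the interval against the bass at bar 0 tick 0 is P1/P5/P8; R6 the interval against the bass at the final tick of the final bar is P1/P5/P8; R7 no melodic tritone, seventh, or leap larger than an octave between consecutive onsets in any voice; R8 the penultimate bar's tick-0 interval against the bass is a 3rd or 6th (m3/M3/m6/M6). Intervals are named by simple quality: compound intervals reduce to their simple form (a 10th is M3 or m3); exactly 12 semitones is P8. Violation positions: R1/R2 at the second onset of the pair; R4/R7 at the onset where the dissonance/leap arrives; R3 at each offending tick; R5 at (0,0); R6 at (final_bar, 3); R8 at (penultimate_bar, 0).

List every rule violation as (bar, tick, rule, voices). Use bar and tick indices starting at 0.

(1, 0, R4, (0, 1))
(5, 0, R4, (0, 1))
(7, 0, R4, (0, 1))
(10, 0, R3, (0, 1))
(10, 0, R4, (0, 1))
(10, 0, R7, (0,))
(10, 0, R8, (0, 1))
(10, 1, R3, (0, 1))

bar 0: v0=C3 v1=C4 downbeat P8
bar 1: v0=D3 v1=G3 downbeat P4
bar 2: v0=B2 v1=B3 downbeat P8
bar 3: v0=G2 v1=G3 downbeat P8
bar 4: v0=B2 v1=E3 downbeat P4
bar 5: v0=A2 v1=D3 downbeat P4
bar 6: v0=F2 v1=F3 downbeat P8
bar 7: v0=E2 v1=A2 downbeat P4
bar 8: v0=E2 v1=C3 downbeat m6
bar 9: v0=E2 v1=C3 downbeat m6
bar 10: v0=D3 v1=C3 downbeat M2
bar 11: v0=C3 v1=C4 downbeat P8
  -> R4 @ bar 1 tick 0 v(0, 1): D3/G3 P4 untreated
  -> R4 @ bar 5 tick 0 v(0, 1): A2/D3 P4 untreated
  -> R4 @ bar 7 tick 0 v(0, 1): E2/A2 P4 untreated
  -> R3 @ bar 10 tick 0 v(0, 1): D3 above C3
  -> R4 @ bar 10 tick 0 v(0, 1): D3/C3 M2 untreated
  -> R7 @ bar 10 tick 0 v(0,): E2->D3 leap 10st
  -> R8 @ bar 10 tick 0 v(0, 1): penult M2 not 3rd/6th
  -> R3 @ bar 10 tick 1 v(0, 1): D3 above C3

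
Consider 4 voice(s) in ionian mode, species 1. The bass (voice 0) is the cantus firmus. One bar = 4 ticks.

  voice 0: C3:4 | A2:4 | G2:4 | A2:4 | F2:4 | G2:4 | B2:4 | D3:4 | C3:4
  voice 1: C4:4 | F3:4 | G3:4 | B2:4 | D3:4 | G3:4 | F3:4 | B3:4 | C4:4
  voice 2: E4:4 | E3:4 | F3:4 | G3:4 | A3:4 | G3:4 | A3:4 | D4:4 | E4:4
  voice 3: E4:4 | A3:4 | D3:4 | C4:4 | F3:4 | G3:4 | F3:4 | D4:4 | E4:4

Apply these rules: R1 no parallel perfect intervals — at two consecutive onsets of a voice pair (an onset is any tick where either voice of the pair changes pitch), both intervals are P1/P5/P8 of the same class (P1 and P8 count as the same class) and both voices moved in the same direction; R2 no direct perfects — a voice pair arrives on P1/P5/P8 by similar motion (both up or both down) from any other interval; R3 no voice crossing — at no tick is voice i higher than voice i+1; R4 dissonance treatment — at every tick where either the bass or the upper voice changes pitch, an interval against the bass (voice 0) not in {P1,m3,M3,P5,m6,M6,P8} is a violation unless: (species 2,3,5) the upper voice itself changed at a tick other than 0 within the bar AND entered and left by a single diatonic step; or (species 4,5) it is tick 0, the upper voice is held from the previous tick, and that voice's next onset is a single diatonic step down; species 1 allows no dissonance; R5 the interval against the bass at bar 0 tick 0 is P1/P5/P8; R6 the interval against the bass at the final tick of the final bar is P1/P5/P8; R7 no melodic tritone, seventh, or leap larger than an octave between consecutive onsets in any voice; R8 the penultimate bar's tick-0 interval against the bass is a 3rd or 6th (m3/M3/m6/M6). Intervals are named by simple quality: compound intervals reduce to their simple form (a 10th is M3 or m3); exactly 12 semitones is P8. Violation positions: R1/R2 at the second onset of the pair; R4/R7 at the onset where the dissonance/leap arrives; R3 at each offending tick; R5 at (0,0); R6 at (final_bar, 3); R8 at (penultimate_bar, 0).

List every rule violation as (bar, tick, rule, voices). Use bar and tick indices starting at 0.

(0, 0, R5, (0, 2))
(0, 0, R5, (0, 3))
(1, 0, R2, (0, 2))
(1, 0, R2, (0, 3))
(1, 0, R3, (1, 2))
(1, 1, R3, (1, 2))
(1, 2, R3, (1, 2))
(1, 3, R3, (1, 2))
(2, 0, R2, (0, 3))
(2, 0, R3, (1, 2))
(2, 0, R3, (2, 3))
(2, 0, R4, (0, 2))
(2, 1, R3, (1, 2))
(2, 1, R3, (2, 3))
(2, 2, R3, (1, 2))
(2, 2, R3, (2, 3))
(2, 3, R3, (1, 2))
(2, 3, R3, (2, 3))
(3, 0, R4, (0, 1))
(3, 0, R4, (0, 2))
(3, 0, R7, (3,))
(4, 0, R2, (0, 3))
(4, 0, R2, (1, 2))
(4, 0, R3, (2, 3))
(4, 1, R3, (2, 3))
(4, 2, R3, (2, 3))
(4, 3, R3, (2, 3))
(5, 0, R1, (0, 3))
(5, 0, R2, (0, 1))
(5, 0, R2, (1, 3))
(6, 0, R1, (1, 3))
(6, 0, R3, (2, 3))
(6, 0, R4, (0, 1))
(6, 0, R4, (0, 2))
(6, 0, R4, (0, 3))
(6, 1, R3, (2, 3))
(6, 2, R3, (2, 3))
(6, 3, R3, (2, 3))
(7, 0, R2, (0, 2))
(7, 0, R2, (0, 3))
(7, 0, R2, (2, 3))
(7, 0, R7, (1,))
(7, 0, R8, (0, 2))
(7, 0, R8, (0, 3))
(8, 0, R1, (2, 3))
(8, 3, R6, (0, 2))
(8, 3, R6, (0, 3))

bar 0: v0=C3 v1=C4 v2=E4 v3=E4 downbeat M3
bar 1: v0=A2 v1=F3 v2=E3 v3=A3 downbeat P8
bar 2: v0=G2 v1=G3 v2=F3 v3=D3 downbeat P5
bar 3: v0=A2 v1=B2 v2=G3 v3=C4 downbeat m3
bar 4: v0=F2 v1=D3 v2=A3 v3=F3 downbeat P8
bar 5: v0=G2 v1=G3 v2=G3 v3=G3 downbeat P8
bar 6: v0=B2 v1=F3 v2=A3 v3=F3 downbeat TT
bar 7: v0=D3 v1=B3 v2=D4 v3=D4 downbeat P8
bar 8: v0=C3 v1=C4 v2=E4 v3=E4 downbeat M3
  -> R5 @ bar 0 tick 0 v(0, 2): opens on M3
  -> R5 @ bar 0 tick 0 v(0, 3): opens on M3
  -> R2 @ bar 1 tick 0 v(0, 2): C3/E4 M3 -> A2/E3 P5 similar
  -> R2 @ bar 1 tick 0 v(0, 3): C3/E4 M3 -> A2/A3 P8 similar
  -> R3 @ bar 1 tick 0 v(1, 2): F3 above E3
  -> R3 @ bar 1 tick 1 v(1, 2): F3 above E3
  -> R3 @ bar 1 tick 2 v(1, 2): F3 above E3
  -> R3 @ bar 1 tick 3 v(1, 2): F3 above E3
  -> R2 @ bar 2 tick 0 v(0, 3): A2/A3 P8 -> G2/D3 P5 similar
  -> R3 @ bar 2 tick 0 v(1, 2): G3 above F3
  -> R3 @ bar 2 tick 0 v(2, 3): F3 above D3
  -> R4 @ bar 2 tick 0 v(0, 2): G2/F3 m7 untreated
  -> R3 @ bar 2 tick 1 v(1, 2): G3 above F3
  -> R3 @ bar 2 tick 1 v(2, 3): F3 above D3
  -> R3 @ bar 2 tick 2 v(1, 2): G3 above F3
  -> R3 @ bar 2 tick 2 v(2, 3): F3 above D3
  -> R3 @ bar 2 tick 3 v(1, 2): G3 above F3
  -> R3 @ bar 2 tick 3 v(2, 3): F3 above D3
  -> R4 @ bar 3 tick 0 v(0, 1): A2/B2 M2 untreated
  -> R4 @ bar 3 tick 0 v(0, 2): A2/G3 m7 untreated
  -> R7 @ bar 3 tick 0 v(3,): D3->C4 leap 10st
  -> R2 @ bar 4 tick 0 v(0, 3): A2/C4 m3 -> F2/F3 P8 similar
  -> R2 @ bar 4 tick 0 v(1, 2): B2/G3 m6 -> D3/A3 P5 similar
  -> R3 @ bar 4 tick 0 v(2, 3): A3 above F3
  -> R3 @ bar 4 tick 1 v(2, 3): A3 above F3
  -> R3 @ bar 4 tick 2 v(2, 3): A3 above F3
  -> R3 @ bar 4 tick 3 v(2, 3): A3 above F3
  -> R1 @ bar 5 tick 0 v(0, 3): F2/F3 P8 -> G2/G3 P8 similar
  -> R2 @ bar 5 tick 0 v(0, 1): F2/D3 M6 -> G2/G3 P8 similar
  -> R2 @ bar 5 tick 0 v(1, 3): D3/F3 m3 -> G3/G3 P1 similar
  -> R1 @ bar 6 tick 0 v(1, 3): G3/G3 P1 -> F3/F3 P1 similar
  -> R3 @ bar 6 tick 0 v(2, 3): A3 above F3
  -> R4 @ bar 6 tick 0 v(0, 1): B2/F3 TT untreated
  -> R4 @ bar 6 tick 0 v(0, 2): B2/A3 m7 untreated
  -> R4 @ bar 6 tick 0 v(0, 3): B2/F3 TT untreated
  -> R3 @ bar 6 tick 1 v(2, 3): A3 above F3
  -> R3 @ bar 6 tick 2 v(2, 3): A3 above F3
  -> R3 @ bar 6 tick 3 v(2, 3): A3 above F3
  -> R2 @ bar 7 tick 0 v(0, 2): B2/A3 m7 -> D3/D4 P8 similar
  -> R2 @ bar 7 tick 0 v(0, 3): B2/F3 TT -> D3/D4 P8 similar
  -> R2 @ bar 7 tick 0 v(2, 3): A3/F3 M3 -> D4/D4 P1 similar
  -> R7 @ bar 7 tick 0 v(1,): F3->B3 leap 6st
  -> R8 @ bar 7 tick 0 v(0, 2): penult P8 not 3rd/6th
  -> R8 @ bar 7 tick 0 v(0, 3): penult P8 not 3rd/6th
  -> R1 @ bar 8 tick 0 v(2, 3): D4/D4 P1 -> E4/E4 P1 similar
  -> R6 @ bar 8 tick 3 v(0, 2): closes on M3
  -> R6 @ bar 8 tick 3 v(0, 3): closes on M3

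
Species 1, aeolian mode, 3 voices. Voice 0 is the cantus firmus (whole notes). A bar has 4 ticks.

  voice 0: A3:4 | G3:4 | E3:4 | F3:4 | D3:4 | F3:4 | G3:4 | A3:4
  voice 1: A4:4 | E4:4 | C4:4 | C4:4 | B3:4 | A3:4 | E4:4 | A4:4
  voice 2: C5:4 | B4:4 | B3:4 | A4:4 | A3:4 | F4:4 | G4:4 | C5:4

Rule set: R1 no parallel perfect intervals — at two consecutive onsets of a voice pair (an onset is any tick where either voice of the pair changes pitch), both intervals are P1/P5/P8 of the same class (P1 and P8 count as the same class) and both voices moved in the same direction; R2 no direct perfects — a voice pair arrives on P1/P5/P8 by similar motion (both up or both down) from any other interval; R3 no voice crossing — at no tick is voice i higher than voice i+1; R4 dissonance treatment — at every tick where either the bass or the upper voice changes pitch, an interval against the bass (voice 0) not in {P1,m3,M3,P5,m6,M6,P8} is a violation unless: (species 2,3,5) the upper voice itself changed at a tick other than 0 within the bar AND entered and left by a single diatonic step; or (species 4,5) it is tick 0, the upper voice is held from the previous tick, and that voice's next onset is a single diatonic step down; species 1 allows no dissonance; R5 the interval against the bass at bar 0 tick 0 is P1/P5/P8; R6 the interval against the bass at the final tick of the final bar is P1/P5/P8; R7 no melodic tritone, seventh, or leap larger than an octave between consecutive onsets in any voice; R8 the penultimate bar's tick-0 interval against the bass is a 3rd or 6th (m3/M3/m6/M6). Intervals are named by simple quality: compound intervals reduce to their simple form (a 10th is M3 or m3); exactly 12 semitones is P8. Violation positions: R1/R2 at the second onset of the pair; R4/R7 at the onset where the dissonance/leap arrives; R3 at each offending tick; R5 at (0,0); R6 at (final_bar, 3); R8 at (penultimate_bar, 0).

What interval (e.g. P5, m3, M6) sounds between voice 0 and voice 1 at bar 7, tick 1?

P8

voice 0=A3 voice 1=A4 -> P8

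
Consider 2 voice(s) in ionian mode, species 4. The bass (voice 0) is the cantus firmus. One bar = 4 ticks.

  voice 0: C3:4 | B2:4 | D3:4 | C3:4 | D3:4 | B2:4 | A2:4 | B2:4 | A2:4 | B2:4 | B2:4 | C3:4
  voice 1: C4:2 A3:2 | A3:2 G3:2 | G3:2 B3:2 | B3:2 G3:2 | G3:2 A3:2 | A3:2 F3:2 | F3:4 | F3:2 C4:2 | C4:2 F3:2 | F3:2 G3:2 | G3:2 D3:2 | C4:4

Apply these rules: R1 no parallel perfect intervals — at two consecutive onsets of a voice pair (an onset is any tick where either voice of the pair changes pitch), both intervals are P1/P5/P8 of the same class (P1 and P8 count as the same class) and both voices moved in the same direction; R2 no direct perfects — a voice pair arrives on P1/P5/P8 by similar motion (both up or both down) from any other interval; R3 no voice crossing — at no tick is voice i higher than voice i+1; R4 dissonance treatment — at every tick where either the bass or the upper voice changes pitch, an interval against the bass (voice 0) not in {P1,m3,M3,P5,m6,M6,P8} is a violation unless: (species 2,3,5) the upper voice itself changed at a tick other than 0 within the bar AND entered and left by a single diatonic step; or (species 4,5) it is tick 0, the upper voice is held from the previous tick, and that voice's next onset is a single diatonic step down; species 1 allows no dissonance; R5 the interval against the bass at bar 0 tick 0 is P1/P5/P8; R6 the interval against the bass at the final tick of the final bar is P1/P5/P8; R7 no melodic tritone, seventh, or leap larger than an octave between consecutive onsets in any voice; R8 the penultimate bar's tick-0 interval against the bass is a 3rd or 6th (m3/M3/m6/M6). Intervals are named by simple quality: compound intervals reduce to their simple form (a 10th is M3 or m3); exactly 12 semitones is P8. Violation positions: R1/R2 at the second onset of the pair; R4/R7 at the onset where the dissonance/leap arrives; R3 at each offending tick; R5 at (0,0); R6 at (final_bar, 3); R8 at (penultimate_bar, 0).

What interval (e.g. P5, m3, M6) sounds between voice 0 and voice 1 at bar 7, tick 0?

voice 0=B2 voice 1=F3 -> TT

TT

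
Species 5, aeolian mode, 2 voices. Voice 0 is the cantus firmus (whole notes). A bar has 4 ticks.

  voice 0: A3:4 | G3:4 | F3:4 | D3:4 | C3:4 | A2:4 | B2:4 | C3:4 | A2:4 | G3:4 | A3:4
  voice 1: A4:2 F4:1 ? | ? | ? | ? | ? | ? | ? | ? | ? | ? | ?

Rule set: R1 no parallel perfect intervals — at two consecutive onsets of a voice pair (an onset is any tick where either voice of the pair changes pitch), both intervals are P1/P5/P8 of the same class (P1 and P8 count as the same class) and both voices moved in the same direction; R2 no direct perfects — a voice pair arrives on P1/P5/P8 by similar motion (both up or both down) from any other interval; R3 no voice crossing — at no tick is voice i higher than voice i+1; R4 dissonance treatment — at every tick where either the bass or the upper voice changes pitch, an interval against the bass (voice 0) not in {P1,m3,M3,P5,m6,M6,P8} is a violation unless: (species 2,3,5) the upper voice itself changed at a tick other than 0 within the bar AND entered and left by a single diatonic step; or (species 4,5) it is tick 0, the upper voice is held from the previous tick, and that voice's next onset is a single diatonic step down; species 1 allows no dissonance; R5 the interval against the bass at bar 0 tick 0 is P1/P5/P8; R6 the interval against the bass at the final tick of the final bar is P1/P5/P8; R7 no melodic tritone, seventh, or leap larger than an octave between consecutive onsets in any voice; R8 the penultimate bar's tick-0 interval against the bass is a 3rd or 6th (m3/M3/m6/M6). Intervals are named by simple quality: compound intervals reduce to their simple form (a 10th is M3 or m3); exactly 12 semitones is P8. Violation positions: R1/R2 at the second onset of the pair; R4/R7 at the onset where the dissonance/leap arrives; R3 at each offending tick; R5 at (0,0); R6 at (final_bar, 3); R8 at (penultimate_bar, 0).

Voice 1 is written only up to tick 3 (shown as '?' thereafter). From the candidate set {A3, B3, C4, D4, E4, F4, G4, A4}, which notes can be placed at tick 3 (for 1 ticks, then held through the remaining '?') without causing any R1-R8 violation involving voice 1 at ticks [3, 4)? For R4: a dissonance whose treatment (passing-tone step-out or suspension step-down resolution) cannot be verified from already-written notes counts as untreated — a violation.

A3: legal
B3: violates R4,R7
C4: legal
D4: violates R4
E4: legal
F4: legal
G4: violates R4
A4: legal

{A3, A4, C4, E4, F4}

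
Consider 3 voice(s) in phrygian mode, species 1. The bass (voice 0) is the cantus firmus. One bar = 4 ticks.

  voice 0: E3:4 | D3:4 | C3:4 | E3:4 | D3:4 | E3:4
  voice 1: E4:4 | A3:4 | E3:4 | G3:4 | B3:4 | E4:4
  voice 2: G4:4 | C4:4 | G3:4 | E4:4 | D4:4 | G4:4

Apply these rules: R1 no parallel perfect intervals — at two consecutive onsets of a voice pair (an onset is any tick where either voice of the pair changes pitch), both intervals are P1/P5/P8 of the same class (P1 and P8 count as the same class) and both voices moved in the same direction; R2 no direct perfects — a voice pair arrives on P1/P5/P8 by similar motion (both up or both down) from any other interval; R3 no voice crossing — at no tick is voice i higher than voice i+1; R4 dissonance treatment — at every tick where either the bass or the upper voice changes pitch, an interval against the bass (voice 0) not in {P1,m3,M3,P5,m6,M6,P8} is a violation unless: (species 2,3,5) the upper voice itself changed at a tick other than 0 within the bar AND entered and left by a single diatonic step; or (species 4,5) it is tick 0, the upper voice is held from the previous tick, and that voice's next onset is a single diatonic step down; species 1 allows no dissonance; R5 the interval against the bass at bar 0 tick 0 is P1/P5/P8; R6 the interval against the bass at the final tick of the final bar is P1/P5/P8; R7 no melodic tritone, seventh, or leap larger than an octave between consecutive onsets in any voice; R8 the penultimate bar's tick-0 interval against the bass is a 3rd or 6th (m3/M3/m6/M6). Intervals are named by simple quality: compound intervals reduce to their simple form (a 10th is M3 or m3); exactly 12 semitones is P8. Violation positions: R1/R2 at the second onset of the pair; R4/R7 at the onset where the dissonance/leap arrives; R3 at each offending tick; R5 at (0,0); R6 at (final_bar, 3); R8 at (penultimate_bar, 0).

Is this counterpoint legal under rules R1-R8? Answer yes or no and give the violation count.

No (9 violations)

bar 0: v0=E3 v1=E4 v2=G4 (m3)
bar 1: v0=D3 v1=A3 v2=C4 (m7)
bar 2: v0=C3 v1=E3 v2=G3 (P5)
bar 3: v0=E3 v1=G3 v2=E4 (P8)
bar 4: v0=D3 v1=B3 v2=D4 (P8)
bar 5: v0=E3 v1=E4 v2=G4 (m3)
  R5 @ bar0.0: opens on m3
  R2 @ bar1.0: E3/E4 P8 -> D3/A3 P5 similar
  R4 @ bar1.0: D3/C4 m7 untreated
  R2 @ bar2.0: D3/C4 m7 -> C3/G3 P5 similar
  R2 @ bar3.0: C3/G3 P5 -> E3/E4 P8 similar
  R1 @ bar4.0: E3/E4 P8 -> D3/D4 P8 similar
  R8 @ bar4.0: penult P8 not 3rd/6th
  R2 @ bar5.0: D3/B3 M6 -> E3/E4 P8 similar
  R6 @ bar5.3: closes on m3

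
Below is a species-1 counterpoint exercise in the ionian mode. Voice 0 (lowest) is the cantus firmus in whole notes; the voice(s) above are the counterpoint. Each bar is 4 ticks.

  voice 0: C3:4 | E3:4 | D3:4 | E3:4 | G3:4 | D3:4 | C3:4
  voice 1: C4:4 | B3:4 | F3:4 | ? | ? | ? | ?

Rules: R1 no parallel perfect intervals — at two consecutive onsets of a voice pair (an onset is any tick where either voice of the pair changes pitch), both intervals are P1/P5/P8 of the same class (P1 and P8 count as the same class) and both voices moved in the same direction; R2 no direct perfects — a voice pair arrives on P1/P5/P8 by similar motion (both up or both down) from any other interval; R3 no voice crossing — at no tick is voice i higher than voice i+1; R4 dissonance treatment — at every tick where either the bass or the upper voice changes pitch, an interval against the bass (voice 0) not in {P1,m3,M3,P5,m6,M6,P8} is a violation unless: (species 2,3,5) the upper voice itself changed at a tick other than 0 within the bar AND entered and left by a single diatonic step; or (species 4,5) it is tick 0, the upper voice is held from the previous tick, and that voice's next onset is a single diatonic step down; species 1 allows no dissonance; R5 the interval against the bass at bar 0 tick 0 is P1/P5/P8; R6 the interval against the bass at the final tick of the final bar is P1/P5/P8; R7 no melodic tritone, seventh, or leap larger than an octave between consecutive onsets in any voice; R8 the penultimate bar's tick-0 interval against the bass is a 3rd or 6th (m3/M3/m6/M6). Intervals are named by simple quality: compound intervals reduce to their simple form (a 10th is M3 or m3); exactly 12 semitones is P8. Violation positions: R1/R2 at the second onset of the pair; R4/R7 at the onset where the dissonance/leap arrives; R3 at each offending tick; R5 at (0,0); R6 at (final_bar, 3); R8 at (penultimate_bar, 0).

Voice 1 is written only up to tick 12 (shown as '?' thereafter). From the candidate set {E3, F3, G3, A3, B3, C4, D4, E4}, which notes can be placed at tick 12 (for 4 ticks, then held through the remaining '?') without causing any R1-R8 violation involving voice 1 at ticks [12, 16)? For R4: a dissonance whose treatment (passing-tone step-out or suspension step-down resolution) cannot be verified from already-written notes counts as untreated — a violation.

{C4, E3, G3}

E3: legal
F3: violates R4
G3: legal
A3: violates R4
B3: violates R2,R7
C4: legal
D4: violates R4
E4: violates R2,R7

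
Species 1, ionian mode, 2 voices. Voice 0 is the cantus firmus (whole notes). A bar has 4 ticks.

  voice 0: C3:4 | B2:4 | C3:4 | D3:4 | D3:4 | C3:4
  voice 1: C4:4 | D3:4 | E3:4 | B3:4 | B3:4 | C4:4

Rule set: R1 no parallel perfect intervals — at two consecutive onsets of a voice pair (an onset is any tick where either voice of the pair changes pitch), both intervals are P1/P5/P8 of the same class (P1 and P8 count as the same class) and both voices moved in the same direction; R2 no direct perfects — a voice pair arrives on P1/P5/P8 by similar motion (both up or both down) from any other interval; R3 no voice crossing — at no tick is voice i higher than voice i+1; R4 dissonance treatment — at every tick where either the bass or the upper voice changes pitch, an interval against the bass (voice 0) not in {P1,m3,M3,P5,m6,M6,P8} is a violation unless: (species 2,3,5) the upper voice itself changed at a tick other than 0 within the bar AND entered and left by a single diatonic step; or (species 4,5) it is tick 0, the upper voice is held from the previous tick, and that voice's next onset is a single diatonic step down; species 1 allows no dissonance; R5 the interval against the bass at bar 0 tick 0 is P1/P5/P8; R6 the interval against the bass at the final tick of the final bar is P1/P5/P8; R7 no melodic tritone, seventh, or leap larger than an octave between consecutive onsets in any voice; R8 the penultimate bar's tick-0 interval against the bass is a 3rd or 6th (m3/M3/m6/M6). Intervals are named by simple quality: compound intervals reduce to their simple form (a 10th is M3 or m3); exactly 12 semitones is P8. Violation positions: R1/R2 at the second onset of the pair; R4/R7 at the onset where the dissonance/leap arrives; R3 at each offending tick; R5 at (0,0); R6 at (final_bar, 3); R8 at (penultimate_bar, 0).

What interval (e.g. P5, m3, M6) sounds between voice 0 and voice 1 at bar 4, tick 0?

M6

voice 0=D3 voice 1=B3 -> M6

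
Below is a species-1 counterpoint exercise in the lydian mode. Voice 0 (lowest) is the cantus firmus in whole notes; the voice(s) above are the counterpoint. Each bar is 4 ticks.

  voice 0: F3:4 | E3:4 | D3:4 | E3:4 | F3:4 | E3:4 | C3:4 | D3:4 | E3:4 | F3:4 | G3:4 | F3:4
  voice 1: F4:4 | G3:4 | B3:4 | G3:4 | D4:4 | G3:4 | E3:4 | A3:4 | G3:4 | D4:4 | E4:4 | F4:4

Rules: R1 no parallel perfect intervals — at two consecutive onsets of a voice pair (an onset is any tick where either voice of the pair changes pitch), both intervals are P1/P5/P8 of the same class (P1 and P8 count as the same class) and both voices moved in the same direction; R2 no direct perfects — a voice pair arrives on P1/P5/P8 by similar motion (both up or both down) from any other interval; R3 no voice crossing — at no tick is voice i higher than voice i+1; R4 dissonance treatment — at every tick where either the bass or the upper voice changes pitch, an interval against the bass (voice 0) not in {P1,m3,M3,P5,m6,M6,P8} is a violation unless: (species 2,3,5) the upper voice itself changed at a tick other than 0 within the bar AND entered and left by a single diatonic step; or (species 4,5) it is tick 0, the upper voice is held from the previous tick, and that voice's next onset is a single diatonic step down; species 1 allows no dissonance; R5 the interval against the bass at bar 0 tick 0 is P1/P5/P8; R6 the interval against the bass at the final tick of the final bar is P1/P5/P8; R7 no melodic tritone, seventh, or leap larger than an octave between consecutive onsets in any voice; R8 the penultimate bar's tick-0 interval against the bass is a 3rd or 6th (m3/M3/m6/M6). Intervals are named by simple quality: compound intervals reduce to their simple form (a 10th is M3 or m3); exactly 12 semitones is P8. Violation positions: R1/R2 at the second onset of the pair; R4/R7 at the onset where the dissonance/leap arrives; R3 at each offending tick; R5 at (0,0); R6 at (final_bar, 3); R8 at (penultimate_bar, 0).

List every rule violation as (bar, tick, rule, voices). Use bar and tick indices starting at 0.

(1, 0, R7, (1,))
(7, 0, R2, (0, 1))

bar 0: v0=F3 v1=F4 downbeat P8
bar 1: v0=E3 v1=G3 downbeat m3
bar 2: v0=D3 v1=B3 downbeat M6
bar 3: v0=E3 v1=G3 downbeat m3
bar 4: v0=F3 v1=D4 downbeat M6
bar 5: v0=E3 v1=G3 downbeat m3
bar 6: v0=C3 v1=E3 downbeat M3
bar 7: v0=D3 v1=A3 downbeat P5
bar 8: v0=E3 v1=G3 downbeat m3
bar 9: v0=F3 v1=D4 downbeat M6
bar 10: v0=G3 v1=E4 downbeat M6
bar 11: v0=F3 v1=F4 downbeat P8
  -> R7 @ bar 1 tick 0 v(1,): F4->G3 leap 10st
  -> R2 @ bar 7 tick 0 v(0, 1): C3/E3 M3 -> D3/A3 P5 similar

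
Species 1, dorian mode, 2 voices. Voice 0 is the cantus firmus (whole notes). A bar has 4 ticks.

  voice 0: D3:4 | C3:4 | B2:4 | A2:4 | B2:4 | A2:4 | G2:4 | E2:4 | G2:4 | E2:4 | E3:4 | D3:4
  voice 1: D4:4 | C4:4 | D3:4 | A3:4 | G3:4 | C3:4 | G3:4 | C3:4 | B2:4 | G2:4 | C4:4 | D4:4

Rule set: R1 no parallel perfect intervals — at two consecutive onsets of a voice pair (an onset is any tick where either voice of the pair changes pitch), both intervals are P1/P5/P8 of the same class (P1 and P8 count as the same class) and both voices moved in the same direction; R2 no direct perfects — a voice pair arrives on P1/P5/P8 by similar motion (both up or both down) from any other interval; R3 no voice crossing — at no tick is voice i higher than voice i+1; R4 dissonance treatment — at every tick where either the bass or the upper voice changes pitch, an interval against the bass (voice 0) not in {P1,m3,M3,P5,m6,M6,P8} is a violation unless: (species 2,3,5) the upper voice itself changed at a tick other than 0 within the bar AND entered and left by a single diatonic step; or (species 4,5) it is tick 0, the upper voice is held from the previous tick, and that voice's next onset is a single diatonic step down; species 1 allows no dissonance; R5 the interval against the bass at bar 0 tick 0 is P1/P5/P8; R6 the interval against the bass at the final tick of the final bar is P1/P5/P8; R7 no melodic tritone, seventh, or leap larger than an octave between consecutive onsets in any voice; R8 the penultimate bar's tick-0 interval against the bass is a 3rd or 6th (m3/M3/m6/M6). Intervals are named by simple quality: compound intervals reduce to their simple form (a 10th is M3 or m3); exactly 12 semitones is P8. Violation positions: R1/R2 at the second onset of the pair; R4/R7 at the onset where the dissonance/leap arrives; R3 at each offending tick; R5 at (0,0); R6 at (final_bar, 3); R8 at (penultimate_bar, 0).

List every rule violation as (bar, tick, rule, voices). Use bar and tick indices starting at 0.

bar 0: v0=D3 v1=D4 downbeat P8
bar 1: v0=C3 v1=C4 downbeat P8
bar 2: v0=B2 v1=D3 downbeat m3
bar 3: v0=A2 v1=A3 downbeat P8
bar 4: v0=B2 v1=G3 downbeat m6
bar 5: v0=A2 v1=C3 downbeat m3
bar 6: v0=G2 v1=G3 downbeat P8
bar 7: v0=E2 v1=C3 downbeat m6
bar 8: v0=G2 v1=B2 downbeat M3
bar 9: v0=E2 v1=G2 downbeat m3
bar 10: v0=E3 v1=C4 downbeat m6
bar 11: v0=D3 v1=D4 downbeat P8
  -> R1 @ bar 1 tick 0 v(0, 1): D3/D4 P8 -> C3/C4 P8 similar
  -> R7 @ bar 2 tick 0 v(1,): C4->D3 leap 10st
  -> R7 @ bar 10 tick 0 v(1,): G2->C4 leap 17st

(1, 0, R1, (0, 1))
(2, 0, R7, (1,))
(10, 0, R7, (1,))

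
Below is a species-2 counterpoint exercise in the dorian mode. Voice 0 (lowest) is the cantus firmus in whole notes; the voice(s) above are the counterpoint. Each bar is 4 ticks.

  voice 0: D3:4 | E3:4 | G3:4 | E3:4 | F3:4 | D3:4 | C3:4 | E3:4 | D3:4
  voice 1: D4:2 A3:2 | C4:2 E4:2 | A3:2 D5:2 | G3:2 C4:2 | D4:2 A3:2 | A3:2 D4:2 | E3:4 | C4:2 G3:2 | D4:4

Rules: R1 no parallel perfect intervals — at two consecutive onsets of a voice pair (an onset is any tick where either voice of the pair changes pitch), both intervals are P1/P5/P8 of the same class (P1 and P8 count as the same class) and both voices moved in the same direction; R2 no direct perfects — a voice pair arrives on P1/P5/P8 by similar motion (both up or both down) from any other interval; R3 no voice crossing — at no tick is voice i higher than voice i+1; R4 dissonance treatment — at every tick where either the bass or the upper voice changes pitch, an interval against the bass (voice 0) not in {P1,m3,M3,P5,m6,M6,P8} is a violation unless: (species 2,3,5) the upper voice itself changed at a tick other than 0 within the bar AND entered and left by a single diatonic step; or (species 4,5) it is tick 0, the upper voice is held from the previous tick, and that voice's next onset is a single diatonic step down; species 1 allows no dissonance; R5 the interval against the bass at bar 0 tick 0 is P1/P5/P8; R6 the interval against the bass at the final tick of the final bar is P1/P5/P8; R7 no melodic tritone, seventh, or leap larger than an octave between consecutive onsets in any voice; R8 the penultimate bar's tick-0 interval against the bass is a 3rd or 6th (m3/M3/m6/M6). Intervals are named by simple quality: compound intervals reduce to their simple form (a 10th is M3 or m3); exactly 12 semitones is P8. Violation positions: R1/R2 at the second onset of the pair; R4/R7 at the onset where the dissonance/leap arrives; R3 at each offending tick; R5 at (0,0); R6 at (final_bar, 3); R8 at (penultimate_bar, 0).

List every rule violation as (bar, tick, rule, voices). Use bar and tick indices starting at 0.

(2, 0, R4, (0, 1))
(2, 2, R7, (1,))
(3, 0, R7, (1,))
(6, 0, R7, (1,))

bar 0: v0=D3 v1=D4 downbeat P8
bar 1: v0=E3 v1=C4 downbeat m6
bar 2: v0=G3 v1=A3 downbeat M2
bar 3: v0=E3 v1=G3 downbeat m3
bar 4: v0=F3 v1=D4 downbeat M6
bar 5: v0=D3 v1=A3 downbeat P5
bar 6: v0=C3 v1=E3 downbeat M3
bar 7: v0=E3 v1=C4 downbeat m6
bar 8: v0=D3 v1=D4 downbeat P8
  -> R4 @ bar 2 tick 0 v(0, 1): G3/A3 M2 untreated
  -> R7 @ bar 2 tick 2 v(1,): A3->D5 leap 17st
  -> R7 @ bar 3 tick 0 v(1,): D5->G3 leap 19st
  -> R7 @ bar 6 tick 0 v(1,): D4->E3 leap 10st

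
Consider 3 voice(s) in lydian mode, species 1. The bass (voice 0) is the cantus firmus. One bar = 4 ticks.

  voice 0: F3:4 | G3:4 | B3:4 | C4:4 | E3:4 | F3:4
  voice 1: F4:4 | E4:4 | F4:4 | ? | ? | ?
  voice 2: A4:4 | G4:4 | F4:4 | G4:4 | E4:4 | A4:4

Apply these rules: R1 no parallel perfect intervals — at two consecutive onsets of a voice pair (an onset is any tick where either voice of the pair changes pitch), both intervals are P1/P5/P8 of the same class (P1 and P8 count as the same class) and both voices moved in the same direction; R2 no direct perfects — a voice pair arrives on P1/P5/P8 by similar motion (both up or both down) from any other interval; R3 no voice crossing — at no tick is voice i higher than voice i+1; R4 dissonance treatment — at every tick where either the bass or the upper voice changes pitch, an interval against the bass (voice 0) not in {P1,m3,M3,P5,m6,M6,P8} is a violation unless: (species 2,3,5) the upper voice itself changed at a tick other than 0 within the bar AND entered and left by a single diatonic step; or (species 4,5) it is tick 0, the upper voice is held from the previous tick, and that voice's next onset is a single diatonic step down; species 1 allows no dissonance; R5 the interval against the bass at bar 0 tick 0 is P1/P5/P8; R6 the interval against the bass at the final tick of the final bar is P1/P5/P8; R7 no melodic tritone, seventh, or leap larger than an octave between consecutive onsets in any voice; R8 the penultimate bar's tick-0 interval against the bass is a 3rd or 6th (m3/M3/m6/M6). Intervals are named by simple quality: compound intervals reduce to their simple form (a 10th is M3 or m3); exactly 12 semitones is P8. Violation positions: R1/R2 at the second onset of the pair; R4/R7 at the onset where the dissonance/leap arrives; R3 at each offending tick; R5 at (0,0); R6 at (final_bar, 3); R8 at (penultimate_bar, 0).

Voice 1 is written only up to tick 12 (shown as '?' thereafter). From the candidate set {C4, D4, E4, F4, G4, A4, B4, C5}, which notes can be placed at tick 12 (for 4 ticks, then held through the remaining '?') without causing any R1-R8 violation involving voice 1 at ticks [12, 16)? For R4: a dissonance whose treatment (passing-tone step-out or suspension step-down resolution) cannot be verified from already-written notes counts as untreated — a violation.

C4: legal
D4: violates R4
E4: legal
F4: violates R4
G4: violates R1,R2
A4: violates R3
B4: violates R3,R4,R7
C5: violates R2,R3

{C4, E4}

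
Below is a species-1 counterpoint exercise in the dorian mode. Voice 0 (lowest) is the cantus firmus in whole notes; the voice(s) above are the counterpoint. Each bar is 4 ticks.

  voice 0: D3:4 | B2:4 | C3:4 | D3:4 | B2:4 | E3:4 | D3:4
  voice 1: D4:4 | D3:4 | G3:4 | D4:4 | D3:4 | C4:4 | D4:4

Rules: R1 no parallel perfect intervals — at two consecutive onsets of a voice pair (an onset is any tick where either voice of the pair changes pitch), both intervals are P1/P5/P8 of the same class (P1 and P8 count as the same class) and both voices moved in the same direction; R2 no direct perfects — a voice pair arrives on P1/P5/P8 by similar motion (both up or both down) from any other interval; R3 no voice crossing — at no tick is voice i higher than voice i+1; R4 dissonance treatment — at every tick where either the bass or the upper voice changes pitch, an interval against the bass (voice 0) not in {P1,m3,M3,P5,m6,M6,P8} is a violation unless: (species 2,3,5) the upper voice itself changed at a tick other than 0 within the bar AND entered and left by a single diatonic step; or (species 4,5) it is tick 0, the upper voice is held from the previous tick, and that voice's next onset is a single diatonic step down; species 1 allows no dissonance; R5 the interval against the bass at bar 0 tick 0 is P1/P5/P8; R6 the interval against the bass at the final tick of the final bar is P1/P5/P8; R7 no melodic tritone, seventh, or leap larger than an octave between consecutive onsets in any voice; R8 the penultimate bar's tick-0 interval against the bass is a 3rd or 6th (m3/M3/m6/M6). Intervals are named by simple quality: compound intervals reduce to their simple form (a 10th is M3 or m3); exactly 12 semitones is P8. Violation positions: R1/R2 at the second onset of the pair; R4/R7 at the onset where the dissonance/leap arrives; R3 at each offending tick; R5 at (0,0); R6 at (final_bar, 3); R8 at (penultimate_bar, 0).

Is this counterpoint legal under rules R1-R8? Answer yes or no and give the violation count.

No (3 violations)

bar 0: v0=D3 v1=D4 (P8)
bar 1: v0=B2 v1=D3 (m3)
bar 2: v0=C3 v1=G3 (P5)
bar 3: v0=D3 v1=D4 (P8)
bar 4: v0=B2 v1=D3 (m3)
bar 5: v0=E3 v1=C4 (m6)
bar 6: v0=D3 v1=D4 (P8)
  R2 @ bar2.0: B2/D3 m3 -> C3/G3 P5 similar
  R2 @ bar3.0: C3/G3 P5 -> D3/D4 P8 similar
  R7 @ bar5.0: D3->C4 leap 10st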